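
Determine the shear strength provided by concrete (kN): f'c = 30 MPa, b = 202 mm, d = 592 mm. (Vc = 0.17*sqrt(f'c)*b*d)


Vc = 0.17 * sqrt(30) * 202 * 592 / 1000
= 111.35 kN

111.35


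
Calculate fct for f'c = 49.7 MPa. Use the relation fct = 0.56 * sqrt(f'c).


fct = 0.56 * sqrt(49.7)
= 0.56 * 7.05
= 3.948 MPa

3.948


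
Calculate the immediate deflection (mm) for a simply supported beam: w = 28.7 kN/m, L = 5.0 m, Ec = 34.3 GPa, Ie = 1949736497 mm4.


Convert: L = 5.0 m = 5000 mm, Ec = 34.3 GPa = 34300 MPa
delta = 5 * 28.7 * 5000^4 / (384 * 34300 * 1949736497)
= 3.49 mm

3.49


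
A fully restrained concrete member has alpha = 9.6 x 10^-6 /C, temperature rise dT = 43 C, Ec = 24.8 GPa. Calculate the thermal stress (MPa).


sigma = alpha * dT * Ec
= 9.6e-6 * 43 * 24.8 * 1000
= 10.237 MPa

10.237


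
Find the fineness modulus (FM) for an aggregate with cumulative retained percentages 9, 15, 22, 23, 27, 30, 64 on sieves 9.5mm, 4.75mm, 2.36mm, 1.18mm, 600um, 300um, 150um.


FM = sum(cumulative % retained) / 100
= 190 / 100
= 1.9

1.9


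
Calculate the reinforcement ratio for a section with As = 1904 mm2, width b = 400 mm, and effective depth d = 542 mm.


rho = As / (b * d)
= 1904 / (400 * 542)
= 0.0088

0.0088


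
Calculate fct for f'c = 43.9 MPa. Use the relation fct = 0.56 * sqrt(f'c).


fct = 0.56 * sqrt(43.9)
= 0.56 * 6.626
= 3.71 MPa

3.71


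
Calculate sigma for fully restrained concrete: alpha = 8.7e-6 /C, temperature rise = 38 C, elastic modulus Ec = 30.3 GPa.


sigma = alpha * dT * Ec
= 8.7e-6 * 38 * 30.3 * 1000
= 10.017 MPa

10.017


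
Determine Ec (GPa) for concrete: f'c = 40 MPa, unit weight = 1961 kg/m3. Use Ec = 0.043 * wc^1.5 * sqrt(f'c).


Ec = 0.043 * 1961^1.5 * sqrt(40) / 1000
= 23.62 GPa

23.62


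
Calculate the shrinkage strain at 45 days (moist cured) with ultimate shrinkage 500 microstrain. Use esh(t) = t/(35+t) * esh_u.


esh(45) = 45 / (35 + 45) * 500
= 45 / 80 * 500
= 281.2 microstrain

281.2


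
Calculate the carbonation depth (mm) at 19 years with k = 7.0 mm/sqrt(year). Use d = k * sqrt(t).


depth = k * sqrt(t)
= 7.0 * sqrt(19)
= 30.51 mm

30.51


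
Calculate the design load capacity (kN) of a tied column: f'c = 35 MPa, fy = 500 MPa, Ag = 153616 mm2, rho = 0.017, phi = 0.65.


Ast = rho * Ag = 0.017 * 153616 = 2611.472 mm2
phi*Pn = 0.65 * 0.80 * (0.85 * 35 * (153616 - 2611.472) + 500 * 2611.472) / 1000
= 3015.02 kN

3015.02


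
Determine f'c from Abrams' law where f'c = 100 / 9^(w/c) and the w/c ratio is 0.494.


f'c = 100 / 9^0.494
= 100 / 2.961
= 33.78 MPa

33.78


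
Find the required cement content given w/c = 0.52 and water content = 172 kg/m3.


Cement = water / (w/c)
= 172 / 0.52
= 330.8 kg/m3

330.8


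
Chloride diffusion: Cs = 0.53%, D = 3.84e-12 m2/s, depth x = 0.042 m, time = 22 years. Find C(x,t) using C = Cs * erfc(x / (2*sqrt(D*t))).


t_seconds = 22 * 365.25 * 24 * 3600 = 694267200.0 s
arg = 0.042 / (2 * sqrt(3.84e-12 * 694267200.0))
= 0.4067
erfc(0.4067) = 0.5652
C = 0.53 * 0.5652 = 0.2995%

0.2995


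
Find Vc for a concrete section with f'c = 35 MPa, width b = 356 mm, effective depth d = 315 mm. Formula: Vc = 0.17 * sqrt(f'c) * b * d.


Vc = 0.17 * sqrt(35) * 356 * 315 / 1000
= 112.78 kN

112.78


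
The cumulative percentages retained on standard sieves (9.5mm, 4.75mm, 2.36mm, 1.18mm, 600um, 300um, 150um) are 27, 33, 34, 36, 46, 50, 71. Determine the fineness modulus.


FM = sum(cumulative % retained) / 100
= 297 / 100
= 2.97

2.97


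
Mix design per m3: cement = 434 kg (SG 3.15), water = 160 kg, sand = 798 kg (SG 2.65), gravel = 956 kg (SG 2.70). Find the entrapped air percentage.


Vol cement = 434 / (3.15 * 1000) = 0.137778 m3
Vol water = 160 / 1000 = 0.16 m3
Vol sand = 798 / (2.65 * 1000) = 0.301132 m3
Vol gravel = 956 / (2.70 * 1000) = 0.354074 m3
Total solid + water volume = 0.952984 m3
Air = (1 - 0.952984) * 100 = 4.7%

4.7


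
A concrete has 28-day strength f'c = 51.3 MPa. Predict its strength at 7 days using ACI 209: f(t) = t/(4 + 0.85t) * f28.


f(7) = 7 / (4 + 0.85 * 7) * 51.3
= 7 / 9.95 * 51.3
= 36.09 MPa

36.09


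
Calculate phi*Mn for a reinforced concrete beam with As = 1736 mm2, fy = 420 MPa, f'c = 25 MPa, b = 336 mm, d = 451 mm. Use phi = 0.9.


a = As * fy / (0.85 * f'c * b)
= 1736 * 420 / (0.85 * 25 * 336)
= 102.1176 mm
Mn = As * fy * (d - a/2) / 10^6
= 291.6051 kN-m
phi*Mn = 0.9 * 291.6051 = 262.44 kN-m

262.44


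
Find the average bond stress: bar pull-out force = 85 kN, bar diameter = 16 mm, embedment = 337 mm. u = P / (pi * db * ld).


u = P / (pi * db * ld)
= 85 * 1000 / (pi * 16 * 337)
= 5.018 MPa

5.018


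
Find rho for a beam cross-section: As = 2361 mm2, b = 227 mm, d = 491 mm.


rho = As / (b * d)
= 2361 / (227 * 491)
= 0.0212

0.0212


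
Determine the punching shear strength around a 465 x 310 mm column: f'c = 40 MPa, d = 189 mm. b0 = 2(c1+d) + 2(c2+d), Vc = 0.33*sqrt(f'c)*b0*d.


b0 = 2*(465 + 189) + 2*(310 + 189) = 2306 mm
Vc = 0.33 * sqrt(40) * 2306 * 189 / 1000
= 909.63 kN

909.63


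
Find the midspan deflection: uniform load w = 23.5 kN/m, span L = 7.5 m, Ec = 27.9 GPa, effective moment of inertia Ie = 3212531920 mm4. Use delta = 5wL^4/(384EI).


Convert: L = 7.5 m = 7500 mm, Ec = 27.9 GPa = 27900 MPa
delta = 5 * 23.5 * 7500^4 / (384 * 27900 * 3212531920)
= 10.8 mm

10.8


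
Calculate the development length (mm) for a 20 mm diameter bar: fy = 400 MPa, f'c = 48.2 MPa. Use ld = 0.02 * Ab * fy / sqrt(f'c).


Ab = pi * 20^2 / 4 = 314.159 mm2
ld = 0.02 * 314.159 * 400 / sqrt(48.2)
= 362.0 mm

362.0


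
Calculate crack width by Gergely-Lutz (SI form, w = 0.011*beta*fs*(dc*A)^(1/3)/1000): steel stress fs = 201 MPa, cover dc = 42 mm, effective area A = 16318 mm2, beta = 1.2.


w = 0.011 * beta * fs * (dc * A)^(1/3) / 1000
= 0.011 * 1.2 * 201 * (42 * 16318)^(1/3) / 1000
= 0.234 mm

0.234


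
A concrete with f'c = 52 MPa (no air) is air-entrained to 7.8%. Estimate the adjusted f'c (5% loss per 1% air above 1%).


Strength loss = (7.8 - 1) * 5 = 34.0%
f'c = 52 * (1 - 34.0/100)
= 34.32 MPa

34.32


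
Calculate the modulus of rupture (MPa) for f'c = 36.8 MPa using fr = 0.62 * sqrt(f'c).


fr = 0.62 * sqrt(36.8)
= 3.761 MPa

3.761


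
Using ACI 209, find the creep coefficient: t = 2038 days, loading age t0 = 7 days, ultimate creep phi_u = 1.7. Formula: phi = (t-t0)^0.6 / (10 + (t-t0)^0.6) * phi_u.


dt = 2038 - 7 = 2031
phi = 2031^0.6 / (10 + 2031^0.6) * 1.7
= 1.54

1.54


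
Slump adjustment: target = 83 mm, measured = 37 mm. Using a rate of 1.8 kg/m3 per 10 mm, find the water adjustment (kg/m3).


Difference = 83 - 37 = 46 mm
Water adjustment = 46 * 1.8 / 10 = 8.3 kg/m3

8.3


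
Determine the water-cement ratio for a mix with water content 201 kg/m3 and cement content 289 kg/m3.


w/c = water / cement
w/c = 201 / 289 = 0.696

0.696


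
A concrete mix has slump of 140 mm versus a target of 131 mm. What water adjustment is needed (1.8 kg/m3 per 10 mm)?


Difference = 131 - 140 = -9 mm
Water adjustment = -9 * 1.8 / 10 = -1.6 kg/m3

-1.6


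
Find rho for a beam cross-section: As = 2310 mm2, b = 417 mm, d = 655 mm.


rho = As / (b * d)
= 2310 / (417 * 655)
= 0.0085

0.0085


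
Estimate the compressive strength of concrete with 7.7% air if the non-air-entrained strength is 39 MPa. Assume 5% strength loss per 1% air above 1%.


Strength loss = (7.7 - 1) * 5 = 33.5%
f'c = 39 * (1 - 33.5/100)
= 25.94 MPa

25.94


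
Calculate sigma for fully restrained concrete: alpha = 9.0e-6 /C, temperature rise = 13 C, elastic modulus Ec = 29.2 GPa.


sigma = alpha * dT * Ec
= 9.0e-6 * 13 * 29.2 * 1000
= 3.416 MPa

3.416


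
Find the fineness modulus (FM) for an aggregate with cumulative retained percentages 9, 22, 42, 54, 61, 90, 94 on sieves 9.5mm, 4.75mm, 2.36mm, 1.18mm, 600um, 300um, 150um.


FM = sum(cumulative % retained) / 100
= 372 / 100
= 3.72

3.72


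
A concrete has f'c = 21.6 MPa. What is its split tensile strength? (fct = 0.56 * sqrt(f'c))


fct = 0.56 * sqrt(21.6)
= 0.56 * 4.648
= 2.603 MPa

2.603


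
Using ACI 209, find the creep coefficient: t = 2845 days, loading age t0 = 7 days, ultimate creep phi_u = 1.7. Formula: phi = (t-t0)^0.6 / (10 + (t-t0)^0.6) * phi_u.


dt = 2845 - 7 = 2838
phi = 2838^0.6 / (10 + 2838^0.6) * 1.7
= 1.567

1.567


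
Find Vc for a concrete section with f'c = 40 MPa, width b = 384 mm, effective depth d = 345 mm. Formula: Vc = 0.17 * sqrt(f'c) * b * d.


Vc = 0.17 * sqrt(40) * 384 * 345 / 1000
= 142.44 kN

142.44


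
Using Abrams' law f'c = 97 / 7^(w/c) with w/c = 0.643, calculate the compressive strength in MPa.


f'c = 97 / 7^0.643
= 97 / 3.495
= 27.76 MPa

27.76


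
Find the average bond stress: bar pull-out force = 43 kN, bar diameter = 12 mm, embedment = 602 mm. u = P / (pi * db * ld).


u = P / (pi * db * ld)
= 43 * 1000 / (pi * 12 * 602)
= 1.895 MPa

1.895


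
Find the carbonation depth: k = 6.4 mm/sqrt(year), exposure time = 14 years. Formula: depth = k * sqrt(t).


depth = k * sqrt(t)
= 6.4 * sqrt(14)
= 23.95 mm

23.95


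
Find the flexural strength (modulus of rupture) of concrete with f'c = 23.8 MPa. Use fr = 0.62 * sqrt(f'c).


fr = 0.62 * sqrt(23.8)
= 3.025 MPa

3.025


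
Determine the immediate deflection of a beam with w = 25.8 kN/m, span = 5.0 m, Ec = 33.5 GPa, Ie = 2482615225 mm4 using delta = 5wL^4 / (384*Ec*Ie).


Convert: L = 5.0 m = 5000 mm, Ec = 33.5 GPa = 33500 MPa
delta = 5 * 25.8 * 5000^4 / (384 * 33500 * 2482615225)
= 2.52 mm

2.52


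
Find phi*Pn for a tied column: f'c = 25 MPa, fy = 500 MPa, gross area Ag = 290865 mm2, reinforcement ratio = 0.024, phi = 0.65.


Ast = rho * Ag = 0.024 * 290865 = 6980.76 mm2
phi*Pn = 0.65 * 0.80 * (0.85 * 25 * (290865 - 6980.76) + 500 * 6980.76) / 1000
= 4951.92 kN

4951.92


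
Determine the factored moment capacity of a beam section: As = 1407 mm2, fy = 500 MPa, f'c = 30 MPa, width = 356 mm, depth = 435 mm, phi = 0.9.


a = As * fy / (0.85 * f'c * b)
= 1407 * 500 / (0.85 * 30 * 356)
= 77.495 mm
Mn = As * fy * (d - a/2) / 10^6
= 278.7636 kN-m
phi*Mn = 0.9 * 278.7636 = 250.89 kN-m

250.89


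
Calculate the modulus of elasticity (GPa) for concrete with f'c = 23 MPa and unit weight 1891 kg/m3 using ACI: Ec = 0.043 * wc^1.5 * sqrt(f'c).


Ec = 0.043 * 1891^1.5 * sqrt(23) / 1000
= 16.96 GPa

16.96


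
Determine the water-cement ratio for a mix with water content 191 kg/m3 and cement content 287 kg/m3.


w/c = water / cement
w/c = 191 / 287 = 0.666

0.666


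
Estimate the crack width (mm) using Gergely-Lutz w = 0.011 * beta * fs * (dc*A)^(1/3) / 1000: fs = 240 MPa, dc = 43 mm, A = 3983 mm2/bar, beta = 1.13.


w = 0.011 * beta * fs * (dc * A)^(1/3) / 1000
= 0.011 * 1.13 * 240 * (43 * 3983)^(1/3) / 1000
= 0.166 mm

0.166


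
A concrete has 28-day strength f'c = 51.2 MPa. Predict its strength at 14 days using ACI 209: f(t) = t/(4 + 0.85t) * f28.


f(14) = 14 / (4 + 0.85 * 14) * 51.2
= 14 / 15.9 * 51.2
= 45.08 MPa

45.08


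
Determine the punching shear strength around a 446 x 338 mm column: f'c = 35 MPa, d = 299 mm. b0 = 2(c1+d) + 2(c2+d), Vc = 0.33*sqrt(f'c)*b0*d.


b0 = 2*(446 + 299) + 2*(338 + 299) = 2764 mm
Vc = 0.33 * sqrt(35) * 2764 * 299 / 1000
= 1613.46 kN

1613.46


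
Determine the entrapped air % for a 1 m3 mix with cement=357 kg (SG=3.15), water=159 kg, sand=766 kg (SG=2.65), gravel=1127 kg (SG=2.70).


Vol cement = 357 / (3.15 * 1000) = 0.113333 m3
Vol water = 159 / 1000 = 0.159 m3
Vol sand = 766 / (2.65 * 1000) = 0.289057 m3
Vol gravel = 1127 / (2.70 * 1000) = 0.417407 m3
Total solid + water volume = 0.978797 m3
Air = (1 - 0.978797) * 100 = 2.12%

2.12


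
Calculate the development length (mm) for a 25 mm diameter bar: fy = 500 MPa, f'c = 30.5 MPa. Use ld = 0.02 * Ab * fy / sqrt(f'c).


Ab = pi * 25^2 / 4 = 490.874 mm2
ld = 0.02 * 490.874 * 500 / sqrt(30.5)
= 888.8 mm

888.8


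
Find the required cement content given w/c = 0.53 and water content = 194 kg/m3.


Cement = water / (w/c)
= 194 / 0.53
= 366.0 kg/m3

366.0


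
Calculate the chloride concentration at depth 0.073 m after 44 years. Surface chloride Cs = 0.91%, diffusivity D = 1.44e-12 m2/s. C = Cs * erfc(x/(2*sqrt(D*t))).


t_seconds = 44 * 365.25 * 24 * 3600 = 1388534400.0 s
arg = 0.073 / (2 * sqrt(1.44e-12 * 1388534400.0))
= 0.8163
erfc(0.8163) = 0.2483
C = 0.91 * 0.2483 = 0.226%

0.226


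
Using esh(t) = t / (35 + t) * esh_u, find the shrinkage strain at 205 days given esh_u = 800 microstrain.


esh(205) = 205 / (35 + 205) * 800
= 205 / 240 * 800
= 683.3 microstrain

683.3


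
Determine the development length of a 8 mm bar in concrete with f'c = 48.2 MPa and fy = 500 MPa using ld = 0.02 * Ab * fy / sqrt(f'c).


Ab = pi * 8^2 / 4 = 50.265 mm2
ld = 0.02 * 50.265 * 500 / sqrt(48.2)
= 72.4 mm

72.4


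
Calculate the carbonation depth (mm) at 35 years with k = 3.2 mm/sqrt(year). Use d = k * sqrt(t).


depth = k * sqrt(t)
= 3.2 * sqrt(35)
= 18.93 mm

18.93


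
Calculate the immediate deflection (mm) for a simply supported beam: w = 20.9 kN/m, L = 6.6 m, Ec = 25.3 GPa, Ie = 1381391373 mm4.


Convert: L = 6.6 m = 6600 mm, Ec = 25.3 GPa = 25300 MPa
delta = 5 * 20.9 * 6600^4 / (384 * 25300 * 1381391373)
= 14.77 mm

14.77


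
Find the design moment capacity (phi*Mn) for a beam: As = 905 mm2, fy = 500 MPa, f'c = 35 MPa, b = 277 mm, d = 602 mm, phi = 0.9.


a = As * fy / (0.85 * f'c * b)
= 905 * 500 / (0.85 * 35 * 277)
= 54.9101 mm
Mn = As * fy * (d - a/2) / 10^6
= 259.9816 kN-m
phi*Mn = 0.9 * 259.9816 = 233.98 kN-m

233.98


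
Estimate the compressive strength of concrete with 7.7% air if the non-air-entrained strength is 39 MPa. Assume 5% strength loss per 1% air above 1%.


Strength loss = (7.7 - 1) * 5 = 33.5%
f'c = 39 * (1 - 33.5/100)
= 25.94 MPa

25.94


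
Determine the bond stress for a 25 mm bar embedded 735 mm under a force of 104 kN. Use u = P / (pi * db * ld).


u = P / (pi * db * ld)
= 104 * 1000 / (pi * 25 * 735)
= 1.802 MPa

1.802


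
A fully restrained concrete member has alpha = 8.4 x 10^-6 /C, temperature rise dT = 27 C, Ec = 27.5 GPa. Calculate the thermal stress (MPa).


sigma = alpha * dT * Ec
= 8.4e-6 * 27 * 27.5 * 1000
= 6.237 MPa

6.237


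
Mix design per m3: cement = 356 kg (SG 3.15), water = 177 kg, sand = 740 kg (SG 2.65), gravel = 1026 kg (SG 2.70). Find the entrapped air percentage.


Vol cement = 356 / (3.15 * 1000) = 0.113016 m3
Vol water = 177 / 1000 = 0.177 m3
Vol sand = 740 / (2.65 * 1000) = 0.279245 m3
Vol gravel = 1026 / (2.70 * 1000) = 0.38 m3
Total solid + water volume = 0.949261 m3
Air = (1 - 0.949261) * 100 = 5.07%

5.07


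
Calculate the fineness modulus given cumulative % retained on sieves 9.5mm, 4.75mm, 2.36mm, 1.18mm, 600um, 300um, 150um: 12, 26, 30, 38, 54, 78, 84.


FM = sum(cumulative % retained) / 100
= 322 / 100
= 3.22

3.22


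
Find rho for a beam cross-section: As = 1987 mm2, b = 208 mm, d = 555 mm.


rho = As / (b * d)
= 1987 / (208 * 555)
= 0.0172

0.0172


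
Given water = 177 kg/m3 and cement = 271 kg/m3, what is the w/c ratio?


w/c = water / cement
w/c = 177 / 271 = 0.653

0.653


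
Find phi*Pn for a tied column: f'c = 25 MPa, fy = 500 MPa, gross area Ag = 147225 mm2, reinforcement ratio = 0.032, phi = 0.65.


Ast = rho * Ag = 0.032 * 147225 = 4711.2 mm2
phi*Pn = 0.65 * 0.80 * (0.85 * 25 * (147225 - 4711.2) + 500 * 4711.2) / 1000
= 2799.69 kN

2799.69


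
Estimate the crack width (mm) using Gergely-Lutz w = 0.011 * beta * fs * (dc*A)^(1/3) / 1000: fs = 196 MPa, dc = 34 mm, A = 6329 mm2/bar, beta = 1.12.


w = 0.011 * beta * fs * (dc * A)^(1/3) / 1000
= 0.011 * 1.12 * 196 * (34 * 6329)^(1/3) / 1000
= 0.145 mm

0.145


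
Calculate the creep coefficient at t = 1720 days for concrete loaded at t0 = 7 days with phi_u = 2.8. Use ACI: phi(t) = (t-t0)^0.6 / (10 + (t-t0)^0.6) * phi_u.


dt = 1720 - 7 = 1713
phi = 1713^0.6 / (10 + 1713^0.6) * 2.8
= 2.512

2.512


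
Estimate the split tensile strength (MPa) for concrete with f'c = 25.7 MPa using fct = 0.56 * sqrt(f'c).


fct = 0.56 * sqrt(25.7)
= 0.56 * 5.07
= 2.839 MPa

2.839


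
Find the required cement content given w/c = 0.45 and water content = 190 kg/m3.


Cement = water / (w/c)
= 190 / 0.45
= 422.2 kg/m3

422.2


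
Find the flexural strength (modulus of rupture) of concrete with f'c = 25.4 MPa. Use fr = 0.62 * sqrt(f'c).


fr = 0.62 * sqrt(25.4)
= 3.125 MPa

3.125


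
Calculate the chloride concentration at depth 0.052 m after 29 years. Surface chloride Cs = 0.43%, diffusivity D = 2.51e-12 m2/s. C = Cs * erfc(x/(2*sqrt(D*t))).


t_seconds = 29 * 365.25 * 24 * 3600 = 915170400.0 s
arg = 0.052 / (2 * sqrt(2.51e-12 * 915170400.0))
= 0.5425
erfc(0.5425) = 0.443
C = 0.43 * 0.443 = 0.1905%

0.1905


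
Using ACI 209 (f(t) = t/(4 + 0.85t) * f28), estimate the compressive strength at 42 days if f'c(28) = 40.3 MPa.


f(42) = 42 / (4 + 0.85 * 42) * 40.3
= 42 / 39.7 * 40.3
= 42.63 MPa

42.63


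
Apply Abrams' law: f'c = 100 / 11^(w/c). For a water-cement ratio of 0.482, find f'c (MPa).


f'c = 100 / 11^0.482
= 100 / 3.177
= 31.48 MPa

31.48


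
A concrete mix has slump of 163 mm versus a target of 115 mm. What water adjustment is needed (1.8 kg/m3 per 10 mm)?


Difference = 115 - 163 = -48 mm
Water adjustment = -48 * 1.8 / 10 = -8.6 kg/m3

-8.6


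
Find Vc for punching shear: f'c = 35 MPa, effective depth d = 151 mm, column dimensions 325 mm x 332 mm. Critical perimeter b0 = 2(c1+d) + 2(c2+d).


b0 = 2*(325 + 151) + 2*(332 + 151) = 1918 mm
Vc = 0.33 * sqrt(35) * 1918 * 151 / 1000
= 565.42 kN

565.42


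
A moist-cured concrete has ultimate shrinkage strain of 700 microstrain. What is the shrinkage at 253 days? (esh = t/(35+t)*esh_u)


esh(253) = 253 / (35 + 253) * 700
= 253 / 288 * 700
= 614.9 microstrain

614.9


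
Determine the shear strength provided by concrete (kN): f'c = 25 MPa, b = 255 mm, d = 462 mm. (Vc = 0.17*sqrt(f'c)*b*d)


Vc = 0.17 * sqrt(25) * 255 * 462 / 1000
= 100.14 kN

100.14


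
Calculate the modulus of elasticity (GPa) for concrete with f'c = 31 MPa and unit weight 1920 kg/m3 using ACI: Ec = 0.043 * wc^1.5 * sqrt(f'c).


Ec = 0.043 * 1920^1.5 * sqrt(31) / 1000
= 20.14 GPa

20.14


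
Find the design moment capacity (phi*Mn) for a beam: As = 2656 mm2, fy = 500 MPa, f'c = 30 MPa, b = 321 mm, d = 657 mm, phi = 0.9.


a = As * fy / (0.85 * f'c * b)
= 2656 * 500 / (0.85 * 30 * 321)
= 162.2381 mm
Mn = As * fy * (d - a/2) / 10^6
= 764.7699 kN-m
phi*Mn = 0.9 * 764.7699 = 688.29 kN-m

688.29


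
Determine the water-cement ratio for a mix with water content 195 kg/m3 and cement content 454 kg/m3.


w/c = water / cement
w/c = 195 / 454 = 0.43

0.43


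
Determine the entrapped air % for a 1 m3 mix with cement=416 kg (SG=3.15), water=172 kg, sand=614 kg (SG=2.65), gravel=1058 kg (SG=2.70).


Vol cement = 416 / (3.15 * 1000) = 0.132063 m3
Vol water = 172 / 1000 = 0.172 m3
Vol sand = 614 / (2.65 * 1000) = 0.231698 m3
Vol gravel = 1058 / (2.70 * 1000) = 0.391852 m3
Total solid + water volume = 0.927613 m3
Air = (1 - 0.927613) * 100 = 7.24%

7.24


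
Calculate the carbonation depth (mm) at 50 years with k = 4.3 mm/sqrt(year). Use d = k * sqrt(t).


depth = k * sqrt(t)
= 4.3 * sqrt(50)
= 30.41 mm

30.41


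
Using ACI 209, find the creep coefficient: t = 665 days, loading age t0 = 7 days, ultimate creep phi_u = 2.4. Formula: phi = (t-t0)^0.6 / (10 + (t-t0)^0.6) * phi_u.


dt = 665 - 7 = 658
phi = 658^0.6 / (10 + 658^0.6) * 2.4
= 1.994

1.994


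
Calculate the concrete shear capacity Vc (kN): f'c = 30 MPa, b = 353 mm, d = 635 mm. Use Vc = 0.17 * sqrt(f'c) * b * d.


Vc = 0.17 * sqrt(30) * 353 * 635 / 1000
= 208.72 kN

208.72


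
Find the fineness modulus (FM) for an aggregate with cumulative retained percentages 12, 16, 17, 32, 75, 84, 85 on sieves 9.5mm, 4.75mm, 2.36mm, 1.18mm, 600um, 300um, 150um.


FM = sum(cumulative % retained) / 100
= 321 / 100
= 3.21

3.21


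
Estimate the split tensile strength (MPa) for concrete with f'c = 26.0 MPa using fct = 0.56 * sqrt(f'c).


fct = 0.56 * sqrt(26.0)
= 0.56 * 5.099
= 2.855 MPa

2.855


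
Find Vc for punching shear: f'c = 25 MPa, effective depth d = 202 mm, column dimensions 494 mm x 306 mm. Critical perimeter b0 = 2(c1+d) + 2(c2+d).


b0 = 2*(494 + 202) + 2*(306 + 202) = 2408 mm
Vc = 0.33 * sqrt(25) * 2408 * 202 / 1000
= 802.59 kN

802.59


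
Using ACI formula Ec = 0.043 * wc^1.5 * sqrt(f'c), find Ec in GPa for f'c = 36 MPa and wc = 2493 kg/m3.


Ec = 0.043 * 2493^1.5 * sqrt(36) / 1000
= 32.11 GPa

32.11


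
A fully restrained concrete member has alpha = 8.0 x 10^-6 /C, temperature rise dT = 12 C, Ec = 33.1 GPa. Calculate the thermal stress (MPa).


sigma = alpha * dT * Ec
= 8.0e-6 * 12 * 33.1 * 1000
= 3.178 MPa

3.178


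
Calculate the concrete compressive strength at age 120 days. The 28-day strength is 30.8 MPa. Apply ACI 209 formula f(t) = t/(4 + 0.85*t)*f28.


f(120) = 120 / (4 + 0.85 * 120) * 30.8
= 120 / 106.0 * 30.8
= 34.87 MPa

34.87


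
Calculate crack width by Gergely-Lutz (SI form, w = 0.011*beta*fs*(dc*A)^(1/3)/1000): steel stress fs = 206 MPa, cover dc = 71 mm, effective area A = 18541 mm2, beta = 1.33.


w = 0.011 * beta * fs * (dc * A)^(1/3) / 1000
= 0.011 * 1.33 * 206 * (71 * 18541)^(1/3) / 1000
= 0.33 mm

0.33


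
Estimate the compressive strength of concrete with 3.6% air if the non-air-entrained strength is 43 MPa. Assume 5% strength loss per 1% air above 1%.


Strength loss = (3.6 - 1) * 5 = 13.0%
f'c = 43 * (1 - 13.0/100)
= 37.41 MPa

37.41


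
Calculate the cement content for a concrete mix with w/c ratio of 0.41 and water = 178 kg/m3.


Cement = water / (w/c)
= 178 / 0.41
= 434.1 kg/m3

434.1


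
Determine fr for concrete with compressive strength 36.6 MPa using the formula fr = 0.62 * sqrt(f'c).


fr = 0.62 * sqrt(36.6)
= 3.751 MPa

3.751


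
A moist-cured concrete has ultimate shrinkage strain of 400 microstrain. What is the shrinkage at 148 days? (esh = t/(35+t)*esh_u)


esh(148) = 148 / (35 + 148) * 400
= 148 / 183 * 400
= 323.5 microstrain

323.5


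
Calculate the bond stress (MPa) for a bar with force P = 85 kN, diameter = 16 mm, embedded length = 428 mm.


u = P / (pi * db * ld)
= 85 * 1000 / (pi * 16 * 428)
= 3.951 MPa

3.951


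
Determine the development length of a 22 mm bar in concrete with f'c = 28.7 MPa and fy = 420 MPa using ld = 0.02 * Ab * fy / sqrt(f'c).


Ab = pi * 22^2 / 4 = 380.133 mm2
ld = 0.02 * 380.133 * 420 / sqrt(28.7)
= 596.0 mm

596.0


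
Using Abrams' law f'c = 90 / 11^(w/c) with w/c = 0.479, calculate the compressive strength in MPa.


f'c = 90 / 11^0.479
= 90 / 3.154
= 28.54 MPa

28.54


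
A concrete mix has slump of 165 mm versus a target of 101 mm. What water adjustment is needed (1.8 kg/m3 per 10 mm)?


Difference = 101 - 165 = -64 mm
Water adjustment = -64 * 1.8 / 10 = -11.5 kg/m3

-11.5


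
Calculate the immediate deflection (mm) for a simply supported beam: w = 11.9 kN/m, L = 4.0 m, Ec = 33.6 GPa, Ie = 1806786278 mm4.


Convert: L = 4.0 m = 4000 mm, Ec = 33.6 GPa = 33600 MPa
delta = 5 * 11.9 * 4000^4 / (384 * 33600 * 1806786278)
= 0.65 mm

0.65


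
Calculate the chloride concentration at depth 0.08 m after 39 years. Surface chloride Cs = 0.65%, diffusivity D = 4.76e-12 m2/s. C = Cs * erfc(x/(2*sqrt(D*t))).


t_seconds = 39 * 365.25 * 24 * 3600 = 1230746400.0 s
arg = 0.08 / (2 * sqrt(4.76e-12 * 1230746400.0))
= 0.5226
erfc(0.5226) = 0.4599
C = 0.65 * 0.4599 = 0.2989%

0.2989


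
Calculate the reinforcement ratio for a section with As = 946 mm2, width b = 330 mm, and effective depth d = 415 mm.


rho = As / (b * d)
= 946 / (330 * 415)
= 0.0069

0.0069


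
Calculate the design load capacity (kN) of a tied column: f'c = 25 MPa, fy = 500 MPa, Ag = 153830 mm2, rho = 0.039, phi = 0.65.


Ast = rho * Ag = 0.039 * 153830 = 5999.37 mm2
phi*Pn = 0.65 * 0.80 * (0.85 * 25 * (153830 - 5999.37) + 500 * 5999.37) / 1000
= 3193.36 kN

3193.36


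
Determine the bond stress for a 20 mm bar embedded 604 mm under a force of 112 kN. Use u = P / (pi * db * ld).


u = P / (pi * db * ld)
= 112 * 1000 / (pi * 20 * 604)
= 2.951 MPa

2.951


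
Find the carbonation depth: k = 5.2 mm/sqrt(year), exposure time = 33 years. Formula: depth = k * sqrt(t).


depth = k * sqrt(t)
= 5.2 * sqrt(33)
= 29.87 mm

29.87


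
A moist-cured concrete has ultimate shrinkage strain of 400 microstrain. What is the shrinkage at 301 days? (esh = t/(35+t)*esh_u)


esh(301) = 301 / (35 + 301) * 400
= 301 / 336 * 400
= 358.3 microstrain

358.3


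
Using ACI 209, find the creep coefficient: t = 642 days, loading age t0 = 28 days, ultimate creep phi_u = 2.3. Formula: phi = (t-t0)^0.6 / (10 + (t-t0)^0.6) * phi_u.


dt = 642 - 28 = 614
phi = 614^0.6 / (10 + 614^0.6) * 2.3
= 1.897

1.897


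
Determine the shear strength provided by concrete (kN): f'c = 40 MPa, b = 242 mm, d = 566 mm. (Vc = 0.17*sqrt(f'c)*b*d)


Vc = 0.17 * sqrt(40) * 242 * 566 / 1000
= 147.27 kN

147.27


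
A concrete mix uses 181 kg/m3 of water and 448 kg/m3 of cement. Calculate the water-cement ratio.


w/c = water / cement
w/c = 181 / 448 = 0.404

0.404


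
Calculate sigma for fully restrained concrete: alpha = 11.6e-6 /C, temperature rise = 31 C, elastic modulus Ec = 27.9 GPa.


sigma = alpha * dT * Ec
= 11.6e-6 * 31 * 27.9 * 1000
= 10.033 MPa

10.033


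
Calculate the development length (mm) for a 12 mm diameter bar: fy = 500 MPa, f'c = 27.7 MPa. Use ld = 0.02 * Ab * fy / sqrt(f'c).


Ab = pi * 12^2 / 4 = 113.097 mm2
ld = 0.02 * 113.097 * 500 / sqrt(27.7)
= 214.9 mm

214.9


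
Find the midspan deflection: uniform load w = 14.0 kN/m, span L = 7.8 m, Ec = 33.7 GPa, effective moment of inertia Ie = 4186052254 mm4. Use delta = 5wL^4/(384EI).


Convert: L = 7.8 m = 7800 mm, Ec = 33.7 GPa = 33700 MPa
delta = 5 * 14.0 * 7800^4 / (384 * 33700 * 4186052254)
= 4.78 mm

4.78


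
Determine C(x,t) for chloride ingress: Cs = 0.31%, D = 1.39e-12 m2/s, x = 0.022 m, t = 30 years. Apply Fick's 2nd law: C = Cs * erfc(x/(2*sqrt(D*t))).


t_seconds = 30 * 365.25 * 24 * 3600 = 946728000.0 s
arg = 0.022 / (2 * sqrt(1.39e-12 * 946728000.0))
= 0.3032
erfc(0.3032) = 0.668
C = 0.31 * 0.668 = 0.2071%

0.2071


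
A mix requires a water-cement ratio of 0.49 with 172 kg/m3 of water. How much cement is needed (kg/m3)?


Cement = water / (w/c)
= 172 / 0.49
= 351.0 kg/m3

351.0


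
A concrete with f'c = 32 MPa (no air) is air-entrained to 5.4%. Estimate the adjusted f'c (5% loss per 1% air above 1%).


Strength loss = (5.4 - 1) * 5 = 22.0%
f'c = 32 * (1 - 22.0/100)
= 24.96 MPa

24.96


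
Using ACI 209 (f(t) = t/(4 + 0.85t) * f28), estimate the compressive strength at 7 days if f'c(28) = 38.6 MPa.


f(7) = 7 / (4 + 0.85 * 7) * 38.6
= 7 / 9.95 * 38.6
= 27.16 MPa

27.16


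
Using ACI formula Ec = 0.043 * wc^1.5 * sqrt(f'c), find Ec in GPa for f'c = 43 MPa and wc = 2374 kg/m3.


Ec = 0.043 * 2374^1.5 * sqrt(43) / 1000
= 32.62 GPa

32.62


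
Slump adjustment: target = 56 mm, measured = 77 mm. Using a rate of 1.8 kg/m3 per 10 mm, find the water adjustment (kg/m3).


Difference = 56 - 77 = -21 mm
Water adjustment = -21 * 1.8 / 10 = -3.8 kg/m3

-3.8


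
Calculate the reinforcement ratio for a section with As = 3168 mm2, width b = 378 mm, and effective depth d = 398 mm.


rho = As / (b * d)
= 3168 / (378 * 398)
= 0.0211

0.0211


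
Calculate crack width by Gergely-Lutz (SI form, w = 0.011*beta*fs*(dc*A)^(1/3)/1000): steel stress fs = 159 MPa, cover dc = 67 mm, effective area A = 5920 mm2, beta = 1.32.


w = 0.011 * beta * fs * (dc * A)^(1/3) / 1000
= 0.011 * 1.32 * 159 * (67 * 5920)^(1/3) / 1000
= 0.17 mm

0.17


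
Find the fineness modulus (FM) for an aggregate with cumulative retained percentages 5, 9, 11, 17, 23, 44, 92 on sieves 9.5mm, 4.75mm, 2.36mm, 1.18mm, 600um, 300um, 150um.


FM = sum(cumulative % retained) / 100
= 201 / 100
= 2.01

2.01


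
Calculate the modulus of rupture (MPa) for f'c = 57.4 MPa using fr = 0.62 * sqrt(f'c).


fr = 0.62 * sqrt(57.4)
= 4.697 MPa

4.697


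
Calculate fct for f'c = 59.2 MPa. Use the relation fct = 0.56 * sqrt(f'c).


fct = 0.56 * sqrt(59.2)
= 0.56 * 7.694
= 4.309 MPa

4.309


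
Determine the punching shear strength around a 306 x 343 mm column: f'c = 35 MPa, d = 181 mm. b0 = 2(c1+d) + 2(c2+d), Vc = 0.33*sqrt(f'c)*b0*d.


b0 = 2*(306 + 181) + 2*(343 + 181) = 2022 mm
Vc = 0.33 * sqrt(35) * 2022 * 181 / 1000
= 714.51 kN

714.51


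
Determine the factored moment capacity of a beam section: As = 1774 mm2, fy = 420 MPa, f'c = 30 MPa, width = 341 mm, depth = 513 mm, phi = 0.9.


a = As * fy / (0.85 * f'c * b)
= 1774 * 420 / (0.85 * 30 * 341)
= 85.6857 mm
Mn = As * fy * (d - a/2) / 10^6
= 350.3047 kN-m
phi*Mn = 0.9 * 350.3047 = 315.27 kN-m

315.27


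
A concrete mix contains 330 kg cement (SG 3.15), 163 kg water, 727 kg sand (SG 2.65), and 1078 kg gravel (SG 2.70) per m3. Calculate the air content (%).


Vol cement = 330 / (3.15 * 1000) = 0.104762 m3
Vol water = 163 / 1000 = 0.163 m3
Vol sand = 727 / (2.65 * 1000) = 0.27434 m3
Vol gravel = 1078 / (2.70 * 1000) = 0.399259 m3
Total solid + water volume = 0.941361 m3
Air = (1 - 0.941361) * 100 = 5.86%

5.86


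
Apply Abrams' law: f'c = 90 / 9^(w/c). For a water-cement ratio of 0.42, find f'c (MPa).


f'c = 90 / 9^0.42
= 90 / 2.516
= 35.77 MPa

35.77


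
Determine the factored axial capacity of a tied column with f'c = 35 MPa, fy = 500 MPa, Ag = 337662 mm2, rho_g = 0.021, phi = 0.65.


Ast = rho * Ag = 0.021 * 337662 = 7090.902 mm2
phi*Pn = 0.65 * 0.80 * (0.85 * 35 * (337662 - 7090.902) + 500 * 7090.902) / 1000
= 6957.57 kN

6957.57


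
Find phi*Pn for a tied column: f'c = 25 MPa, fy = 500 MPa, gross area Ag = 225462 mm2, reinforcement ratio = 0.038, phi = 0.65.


Ast = rho * Ag = 0.038 * 225462 = 8567.556 mm2
phi*Pn = 0.65 * 0.80 * (0.85 * 25 * (225462 - 8567.556) + 500 * 8567.556) / 1000
= 4624.25 kN

4624.25


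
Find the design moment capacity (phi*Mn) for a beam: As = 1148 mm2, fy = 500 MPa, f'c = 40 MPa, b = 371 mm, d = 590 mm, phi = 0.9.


a = As * fy / (0.85 * f'c * b)
= 1148 * 500 / (0.85 * 40 * 371)
= 45.505 mm
Mn = As * fy * (d - a/2) / 10^6
= 325.6001 kN-m
phi*Mn = 0.9 * 325.6001 = 293.04 kN-m

293.04


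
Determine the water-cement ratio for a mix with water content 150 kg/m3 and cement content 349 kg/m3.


w/c = water / cement
w/c = 150 / 349 = 0.43

0.43


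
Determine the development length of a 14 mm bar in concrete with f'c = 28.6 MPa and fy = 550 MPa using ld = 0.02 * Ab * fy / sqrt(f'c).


Ab = pi * 14^2 / 4 = 153.938 mm2
ld = 0.02 * 153.938 * 550 / sqrt(28.6)
= 316.6 mm

316.6


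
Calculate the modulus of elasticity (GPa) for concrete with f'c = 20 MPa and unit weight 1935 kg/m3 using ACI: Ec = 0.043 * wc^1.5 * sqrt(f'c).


Ec = 0.043 * 1935^1.5 * sqrt(20) / 1000
= 16.37 GPa

16.37


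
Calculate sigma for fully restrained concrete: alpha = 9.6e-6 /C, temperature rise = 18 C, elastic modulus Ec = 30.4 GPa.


sigma = alpha * dT * Ec
= 9.6e-6 * 18 * 30.4 * 1000
= 5.253 MPa

5.253


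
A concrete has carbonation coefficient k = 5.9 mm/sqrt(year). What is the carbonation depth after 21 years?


depth = k * sqrt(t)
= 5.9 * sqrt(21)
= 27.04 mm

27.04


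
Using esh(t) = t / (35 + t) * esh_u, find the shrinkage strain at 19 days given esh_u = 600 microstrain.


esh(19) = 19 / (35 + 19) * 600
= 19 / 54 * 600
= 211.1 microstrain

211.1


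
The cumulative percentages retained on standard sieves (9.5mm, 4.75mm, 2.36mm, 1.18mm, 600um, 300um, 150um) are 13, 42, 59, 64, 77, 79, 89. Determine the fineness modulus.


FM = sum(cumulative % retained) / 100
= 423 / 100
= 4.23

4.23


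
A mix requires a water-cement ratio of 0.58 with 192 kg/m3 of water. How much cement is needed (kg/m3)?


Cement = water / (w/c)
= 192 / 0.58
= 331.0 kg/m3

331.0


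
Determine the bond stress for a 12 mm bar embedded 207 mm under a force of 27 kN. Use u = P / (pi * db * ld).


u = P / (pi * db * ld)
= 27 * 1000 / (pi * 12 * 207)
= 3.46 MPa

3.46


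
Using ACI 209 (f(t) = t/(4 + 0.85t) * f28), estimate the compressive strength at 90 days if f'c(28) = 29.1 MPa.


f(90) = 90 / (4 + 0.85 * 90) * 29.1
= 90 / 80.5 * 29.1
= 32.53 MPa

32.53


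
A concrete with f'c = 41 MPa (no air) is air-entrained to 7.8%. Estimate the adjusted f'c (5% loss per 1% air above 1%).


Strength loss = (7.8 - 1) * 5 = 34.0%
f'c = 41 * (1 - 34.0/100)
= 27.06 MPa

27.06


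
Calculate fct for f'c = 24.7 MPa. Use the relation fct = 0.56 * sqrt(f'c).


fct = 0.56 * sqrt(24.7)
= 0.56 * 4.97
= 2.783 MPa

2.783


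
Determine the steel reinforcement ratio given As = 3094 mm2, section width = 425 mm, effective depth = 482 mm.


rho = As / (b * d)
= 3094 / (425 * 482)
= 0.0151

0.0151


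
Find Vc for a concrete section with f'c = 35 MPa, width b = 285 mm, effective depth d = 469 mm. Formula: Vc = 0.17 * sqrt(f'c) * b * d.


Vc = 0.17 * sqrt(35) * 285 * 469 / 1000
= 134.43 kN

134.43


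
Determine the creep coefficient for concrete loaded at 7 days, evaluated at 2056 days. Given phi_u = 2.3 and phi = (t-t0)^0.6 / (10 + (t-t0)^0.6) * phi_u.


dt = 2056 - 7 = 2049
phi = 2049^0.6 / (10 + 2049^0.6) * 2.3
= 2.085

2.085


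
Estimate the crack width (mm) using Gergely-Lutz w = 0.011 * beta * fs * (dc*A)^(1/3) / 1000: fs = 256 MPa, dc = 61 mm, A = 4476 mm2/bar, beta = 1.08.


w = 0.011 * beta * fs * (dc * A)^(1/3) / 1000
= 0.011 * 1.08 * 256 * (61 * 4476)^(1/3) / 1000
= 0.197 mm

0.197


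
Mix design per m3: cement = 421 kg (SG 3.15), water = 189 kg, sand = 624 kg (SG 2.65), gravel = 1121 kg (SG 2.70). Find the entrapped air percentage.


Vol cement = 421 / (3.15 * 1000) = 0.133651 m3
Vol water = 189 / 1000 = 0.189 m3
Vol sand = 624 / (2.65 * 1000) = 0.235472 m3
Vol gravel = 1121 / (2.70 * 1000) = 0.415185 m3
Total solid + water volume = 0.973308 m3
Air = (1 - 0.973308) * 100 = 2.67%

2.67


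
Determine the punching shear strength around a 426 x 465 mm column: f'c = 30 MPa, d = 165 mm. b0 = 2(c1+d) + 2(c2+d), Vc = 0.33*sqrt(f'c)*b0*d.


b0 = 2*(426 + 165) + 2*(465 + 165) = 2442 mm
Vc = 0.33 * sqrt(30) * 2442 * 165 / 1000
= 728.29 kN

728.29


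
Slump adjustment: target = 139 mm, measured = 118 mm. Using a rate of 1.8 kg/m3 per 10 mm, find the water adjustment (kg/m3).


Difference = 139 - 118 = 21 mm
Water adjustment = 21 * 1.8 / 10 = 3.8 kg/m3

3.8


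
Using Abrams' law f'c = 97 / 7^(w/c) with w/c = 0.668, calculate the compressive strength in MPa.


f'c = 97 / 7^0.668
= 97 / 3.669
= 26.44 MPa

26.44


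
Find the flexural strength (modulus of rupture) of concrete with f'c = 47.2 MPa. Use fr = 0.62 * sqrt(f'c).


fr = 0.62 * sqrt(47.2)
= 4.26 MPa

4.26


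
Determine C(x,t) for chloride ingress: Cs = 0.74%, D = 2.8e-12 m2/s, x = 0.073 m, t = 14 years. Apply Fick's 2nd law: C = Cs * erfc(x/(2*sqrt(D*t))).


t_seconds = 14 * 365.25 * 24 * 3600 = 441806400.0 s
arg = 0.073 / (2 * sqrt(2.8e-12 * 441806400.0))
= 1.0378
erfc(1.0378) = 0.1422
C = 0.74 * 0.1422 = 0.1052%

0.1052


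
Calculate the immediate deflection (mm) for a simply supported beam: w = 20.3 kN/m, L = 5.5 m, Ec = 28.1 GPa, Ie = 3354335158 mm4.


Convert: L = 5.5 m = 5500 mm, Ec = 28.1 GPa = 28100 MPa
delta = 5 * 20.3 * 5500^4 / (384 * 28100 * 3354335158)
= 2.57 mm

2.57


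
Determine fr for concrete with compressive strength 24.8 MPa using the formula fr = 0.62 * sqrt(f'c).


fr = 0.62 * sqrt(24.8)
= 3.088 MPa

3.088


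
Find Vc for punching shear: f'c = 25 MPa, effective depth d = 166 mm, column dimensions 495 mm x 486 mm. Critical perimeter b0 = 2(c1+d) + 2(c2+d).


b0 = 2*(495 + 166) + 2*(486 + 166) = 2626 mm
Vc = 0.33 * sqrt(25) * 2626 * 166 / 1000
= 719.26 kN

719.26


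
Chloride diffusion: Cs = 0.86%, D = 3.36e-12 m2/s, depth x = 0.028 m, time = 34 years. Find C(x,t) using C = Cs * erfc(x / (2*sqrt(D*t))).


t_seconds = 34 * 365.25 * 24 * 3600 = 1072958400.0 s
arg = 0.028 / (2 * sqrt(3.36e-12 * 1072958400.0))
= 0.2332
erfc(0.2332) = 0.7416
C = 0.86 * 0.7416 = 0.6378%

0.6378


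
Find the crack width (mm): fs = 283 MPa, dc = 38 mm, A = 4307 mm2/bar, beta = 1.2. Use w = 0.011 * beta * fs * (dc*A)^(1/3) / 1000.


w = 0.011 * beta * fs * (dc * A)^(1/3) / 1000
= 0.011 * 1.2 * 283 * (38 * 4307)^(1/3) / 1000
= 0.204 mm

0.204


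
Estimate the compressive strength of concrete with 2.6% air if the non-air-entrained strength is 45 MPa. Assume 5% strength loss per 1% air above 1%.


Strength loss = (2.6 - 1) * 5 = 8.0%
f'c = 45 * (1 - 8.0/100)
= 41.4 MPa

41.4


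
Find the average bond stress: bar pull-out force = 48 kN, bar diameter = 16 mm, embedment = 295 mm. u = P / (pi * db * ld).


u = P / (pi * db * ld)
= 48 * 1000 / (pi * 16 * 295)
= 3.237 MPa

3.237


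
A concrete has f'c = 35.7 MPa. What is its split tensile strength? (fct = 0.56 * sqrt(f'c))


fct = 0.56 * sqrt(35.7)
= 0.56 * 5.975
= 3.346 MPa

3.346


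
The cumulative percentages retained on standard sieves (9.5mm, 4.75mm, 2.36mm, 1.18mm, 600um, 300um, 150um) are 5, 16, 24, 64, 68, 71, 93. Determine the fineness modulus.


FM = sum(cumulative % retained) / 100
= 341 / 100
= 3.41

3.41


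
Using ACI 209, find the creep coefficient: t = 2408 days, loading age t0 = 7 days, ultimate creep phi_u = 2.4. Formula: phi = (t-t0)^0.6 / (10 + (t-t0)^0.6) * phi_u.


dt = 2408 - 7 = 2401
phi = 2401^0.6 / (10 + 2401^0.6) * 2.4
= 2.194

2.194


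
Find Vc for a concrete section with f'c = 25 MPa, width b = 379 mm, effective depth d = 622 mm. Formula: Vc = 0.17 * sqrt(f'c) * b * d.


Vc = 0.17 * sqrt(25) * 379 * 622 / 1000
= 200.38 kN

200.38


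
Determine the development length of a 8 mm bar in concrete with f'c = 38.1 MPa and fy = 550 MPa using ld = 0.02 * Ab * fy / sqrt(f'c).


Ab = pi * 8^2 / 4 = 50.265 mm2
ld = 0.02 * 50.265 * 550 / sqrt(38.1)
= 89.6 mm

89.6


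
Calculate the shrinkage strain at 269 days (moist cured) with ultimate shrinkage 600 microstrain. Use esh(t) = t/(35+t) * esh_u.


esh(269) = 269 / (35 + 269) * 600
= 269 / 304 * 600
= 530.9 microstrain

530.9


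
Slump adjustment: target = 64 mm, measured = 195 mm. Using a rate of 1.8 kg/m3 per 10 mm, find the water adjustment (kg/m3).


Difference = 64 - 195 = -131 mm
Water adjustment = -131 * 1.8 / 10 = -23.6 kg/m3

-23.6


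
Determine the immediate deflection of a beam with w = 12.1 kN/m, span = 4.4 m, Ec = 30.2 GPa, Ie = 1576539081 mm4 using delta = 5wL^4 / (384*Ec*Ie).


Convert: L = 4.4 m = 4400 mm, Ec = 30.2 GPa = 30200 MPa
delta = 5 * 12.1 * 4400^4 / (384 * 30200 * 1576539081)
= 1.24 mm

1.24


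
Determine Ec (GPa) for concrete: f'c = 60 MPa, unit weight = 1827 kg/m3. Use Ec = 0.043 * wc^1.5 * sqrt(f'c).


Ec = 0.043 * 1827^1.5 * sqrt(60) / 1000
= 26.01 GPa

26.01


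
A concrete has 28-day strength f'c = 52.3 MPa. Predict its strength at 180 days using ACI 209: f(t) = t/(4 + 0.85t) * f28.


f(180) = 180 / (4 + 0.85 * 180) * 52.3
= 180 / 157.0 * 52.3
= 59.96 MPa

59.96


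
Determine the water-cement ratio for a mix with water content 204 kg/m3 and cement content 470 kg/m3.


w/c = water / cement
w/c = 204 / 470 = 0.434

0.434


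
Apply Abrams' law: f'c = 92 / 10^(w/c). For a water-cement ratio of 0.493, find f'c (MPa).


f'c = 92 / 10^0.493
= 92 / 3.112
= 29.57 MPa

29.57


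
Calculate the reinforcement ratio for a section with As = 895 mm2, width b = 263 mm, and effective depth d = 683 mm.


rho = As / (b * d)
= 895 / (263 * 683)
= 0.005

0.005
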